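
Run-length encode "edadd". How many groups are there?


Input: edadd
Scanning for consecutive runs:
  Group 1: 'e' x 1 (positions 0-0)
  Group 2: 'd' x 1 (positions 1-1)
  Group 3: 'a' x 1 (positions 2-2)
  Group 4: 'd' x 2 (positions 3-4)
Total groups: 4

4


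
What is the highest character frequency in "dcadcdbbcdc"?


Input: dcadcdbbcdc
Character counts:
  'a': 1
  'b': 2
  'c': 4
  'd': 4
Maximum frequency: 4

4


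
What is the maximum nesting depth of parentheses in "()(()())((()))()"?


Input: "()(()())((()))()"
Tracking depth:
  Position 0 '(': depth becomes 1
  Position 1 ')': depth becomes 0
  Position 2 '(': depth becomes 1
  Position 3 '(': depth becomes 2
  Position 4 ')': depth becomes 1
  Position 5 '(': depth becomes 2
  Position 6 ')': depth becomes 1
  Position 7 ')': depth becomes 0
  Position 8 '(': depth becomes 1
  Position 9 '(': depth becomes 2
  Position 10 '(': depth becomes 3
  Position 11 ')': depth becomes 2
  Position 12 ')': depth becomes 1
  Position 13 ')': depth becomes 0
  Position 14 '(': depth becomes 1
  Position 15 ')': depth becomes 0
Maximum depth reached: 3

3


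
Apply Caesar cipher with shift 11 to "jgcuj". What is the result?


Caesar cipher: shift "jgcuj" by 11
  'j' (pos 9) + 11 = pos 20 = 'u'
  'g' (pos 6) + 11 = pos 17 = 'r'
  'c' (pos 2) + 11 = pos 13 = 'n'
  'u' (pos 20) + 11 = pos 5 = 'f'
  'j' (pos 9) + 11 = pos 20 = 'u'
Result: urnfu

urnfu


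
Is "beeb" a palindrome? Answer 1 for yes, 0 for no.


Input: beeb
Reversed: beeb
  Compare pos 0 ('b') with pos 3 ('b'): match
  Compare pos 1 ('e') with pos 2 ('e'): match
Result: palindrome

1


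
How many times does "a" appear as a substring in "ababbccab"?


Searching for "a" in "ababbccab"
Scanning each position:
  Position 0: "a" => MATCH
  Position 1: "b" => no
  Position 2: "a" => MATCH
  Position 3: "b" => no
  Position 4: "b" => no
  Position 5: "c" => no
  Position 6: "c" => no
  Position 7: "a" => MATCH
  Position 8: "b" => no
Total occurrences: 3

3


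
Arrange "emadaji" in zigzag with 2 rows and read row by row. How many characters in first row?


Zigzag "emadaji" into 2 rows:
Placing characters:
  'e' => row 0
  'm' => row 1
  'a' => row 0
  'd' => row 1
  'a' => row 0
  'j' => row 1
  'i' => row 0
Rows:
  Row 0: "eaai"
  Row 1: "mdj"
First row length: 4

4


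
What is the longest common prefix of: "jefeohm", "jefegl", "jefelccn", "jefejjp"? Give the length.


Words: jefeohm, jefegl, jefelccn, jefejjp
  Position 0: all 'j' => match
  Position 1: all 'e' => match
  Position 2: all 'f' => match
  Position 3: all 'e' => match
  Position 4: ('o', 'g', 'l', 'j') => mismatch, stop
LCP = "jefe" (length 4)

4


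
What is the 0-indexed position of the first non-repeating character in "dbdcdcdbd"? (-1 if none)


Input: dbdcdcdbd
Character frequencies:
  'b': 2
  'c': 2
  'd': 5
Scanning left to right for freq == 1:
  Position 0 ('d'): freq=5, skip
  Position 1 ('b'): freq=2, skip
  Position 2 ('d'): freq=5, skip
  Position 3 ('c'): freq=2, skip
  Position 4 ('d'): freq=5, skip
  Position 5 ('c'): freq=2, skip
  Position 6 ('d'): freq=5, skip
  Position 7 ('b'): freq=2, skip
  Position 8 ('d'): freq=5, skip
  No unique character found => answer = -1

-1


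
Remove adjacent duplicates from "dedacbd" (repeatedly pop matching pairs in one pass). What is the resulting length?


Input: dedacbd
Stack-based adjacent duplicate removal:
  Read 'd': push. Stack: d
  Read 'e': push. Stack: de
  Read 'd': push. Stack: ded
  Read 'a': push. Stack: deda
  Read 'c': push. Stack: dedac
  Read 'b': push. Stack: dedacb
  Read 'd': push. Stack: dedacbd
Final stack: "dedacbd" (length 7)

7


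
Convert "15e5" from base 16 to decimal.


Input: "15e5" in base 16
Positional expansion:
  Digit '1' (value 1) x 16^3 = 4096
  Digit '5' (value 5) x 16^2 = 1280
  Digit 'e' (value 14) x 16^1 = 224
  Digit '5' (value 5) x 16^0 = 5
Sum = 5605

5605


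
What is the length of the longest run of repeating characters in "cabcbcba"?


Input: "cabcbcba"
Scanning for longest run:
  Position 1 ('a'): new char, reset run to 1
  Position 2 ('b'): new char, reset run to 1
  Position 3 ('c'): new char, reset run to 1
  Position 4 ('b'): new char, reset run to 1
  Position 5 ('c'): new char, reset run to 1
  Position 6 ('b'): new char, reset run to 1
  Position 7 ('a'): new char, reset run to 1
Longest run: 'c' with length 1

1


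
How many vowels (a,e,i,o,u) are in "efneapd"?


Input: efneapd
Checking each character:
  'e' at position 0: vowel (running total: 1)
  'f' at position 1: consonant
  'n' at position 2: consonant
  'e' at position 3: vowel (running total: 2)
  'a' at position 4: vowel (running total: 3)
  'p' at position 5: consonant
  'd' at position 6: consonant
Total vowels: 3

3


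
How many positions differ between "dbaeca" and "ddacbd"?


Comparing "dbaeca" and "ddacbd" position by position:
  Position 0: 'd' vs 'd' => same
  Position 1: 'b' vs 'd' => DIFFER
  Position 2: 'a' vs 'a' => same
  Position 3: 'e' vs 'c' => DIFFER
  Position 4: 'c' vs 'b' => DIFFER
  Position 5: 'a' vs 'd' => DIFFER
Positions that differ: 4

4


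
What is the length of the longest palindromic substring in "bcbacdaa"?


Input: "bcbacdaa"
Checking substrings for palindromes:
  [0:3] "bcb" (len 3) => palindrome
  [6:8] "aa" (len 2) => palindrome
Longest palindromic substring: "bcb" with length 3

3


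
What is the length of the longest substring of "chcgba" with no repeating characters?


Input: "chcgba"
Sliding window (track last position of each char):
  Position 0 ('c'): window [0,0] length 1 -- new best
  Position 1 ('h'): window [0,1] length 2 -- new best
  Position 2 ('c'): repeat (last at 0), move window start to 1
  Position 2 ('c'): window [1,2] length 2
  Position 3 ('g'): window [1,3] length 3 -- new best
  Position 4 ('b'): window [1,4] length 4 -- new best
  Position 5 ('a'): window [1,5] length 5 -- new best
Longest substring with no repeats: "hcgba" with length 5

5


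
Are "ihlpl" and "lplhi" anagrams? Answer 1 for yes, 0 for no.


Strings: "ihlpl", "lplhi"
Sorted first:  hillp
Sorted second: hillp
Sorted forms match => anagrams

1


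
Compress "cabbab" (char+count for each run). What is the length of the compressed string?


Input: cabbab
Runs:
  'c' x 1 => "c1"
  'a' x 1 => "a1"
  'b' x 2 => "b2"
  'a' x 1 => "a1"
  'b' x 1 => "b1"
Compressed: "c1a1b2a1b1"
Compressed length: 10

10


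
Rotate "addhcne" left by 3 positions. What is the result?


Input: "addhcne", rotate left by 3
First 3 characters: "add"
Remaining characters: "hcne"
Concatenate remaining + first: "hcne" + "add" = "hcneadd"

hcneadd


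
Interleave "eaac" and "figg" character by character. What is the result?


Interleaving "eaac" and "figg":
  Position 0: 'e' from first, 'f' from second => "ef"
  Position 1: 'a' from first, 'i' from second => "ai"
  Position 2: 'a' from first, 'g' from second => "ag"
  Position 3: 'c' from first, 'g' from second => "cg"
Result: efaiagcg

efaiagcg


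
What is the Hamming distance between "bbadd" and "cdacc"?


Comparing "bbadd" and "cdacc" position by position:
  Position 0: 'b' vs 'c' => differ
  Position 1: 'b' vs 'd' => differ
  Position 2: 'a' vs 'a' => same
  Position 3: 'd' vs 'c' => differ
  Position 4: 'd' vs 'c' => differ
Total differences (Hamming distance): 4

4


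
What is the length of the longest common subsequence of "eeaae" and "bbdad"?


LCS of "eeaae" and "bbdad"
DP table:
           b    b    d    a    d
      0    0    0    0    0    0
  e   0    0    0    0    0    0
  e   0    0    0    0    0    0
  a   0    0    0    0    1    1
  a   0    0    0    0    1    1
  e   0    0    0    0    1    1
LCS length = dp[5][5] = 1

1


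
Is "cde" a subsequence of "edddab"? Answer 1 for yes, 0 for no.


Check if "cde" is a subsequence of "edddab"
Greedy scan:
  Position 0 ('e'): no match needed
  Position 1 ('d'): no match needed
  Position 2 ('d'): no match needed
  Position 3 ('d'): no match needed
  Position 4 ('a'): no match needed
  Position 5 ('b'): no match needed
Only matched 0/3 characters => not a subsequence

0


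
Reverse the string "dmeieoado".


Input: dmeieoado
Reading characters right to left:
  Position 8: 'o'
  Position 7: 'd'
  Position 6: 'a'
  Position 5: 'o'
  Position 4: 'e'
  Position 3: 'i'
  Position 2: 'e'
  Position 1: 'm'
  Position 0: 'd'
Reversed: odaoeiemd

odaoeiemd


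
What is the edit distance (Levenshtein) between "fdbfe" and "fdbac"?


Computing edit distance: "fdbfe" -> "fdbac"
DP table:
           f    d    b    a    c
      0    1    2    3    4    5
  f   1    0    1    2    3    4
  d   2    1    0    1    2    3
  b   3    2    1    0    1    2
  f   4    3    2    1    1    2
  e   5    4    3    2    2    2
Edit distance = dp[5][5] = 2

2


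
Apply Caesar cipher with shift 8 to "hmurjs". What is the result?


Caesar cipher: shift "hmurjs" by 8
  'h' (pos 7) + 8 = pos 15 = 'p'
  'm' (pos 12) + 8 = pos 20 = 'u'
  'u' (pos 20) + 8 = pos 2 = 'c'
  'r' (pos 17) + 8 = pos 25 = 'z'
  'j' (pos 9) + 8 = pos 17 = 'r'
  's' (pos 18) + 8 = pos 0 = 'a'
Result: puczra

puczra


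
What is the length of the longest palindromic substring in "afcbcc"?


Input: "afcbcc"
Checking substrings for palindromes:
  [2:5] "cbc" (len 3) => palindrome
  [4:6] "cc" (len 2) => palindrome
Longest palindromic substring: "cbc" with length 3

3


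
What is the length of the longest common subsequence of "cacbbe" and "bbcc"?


LCS of "cacbbe" and "bbcc"
DP table:
           b    b    c    c
      0    0    0    0    0
  c   0    0    0    1    1
  a   0    0    0    1    1
  c   0    0    0    1    2
  b   0    1    1    1    2
  b   0    1    2    2    2
  e   0    1    2    2    2
LCS length = dp[6][4] = 2

2


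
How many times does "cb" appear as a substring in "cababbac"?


Searching for "cb" in "cababbac"
Scanning each position:
  Position 0: "ca" => no
  Position 1: "ab" => no
  Position 2: "ba" => no
  Position 3: "ab" => no
  Position 4: "bb" => no
  Position 5: "ba" => no
  Position 6: "ac" => no
Total occurrences: 0

0


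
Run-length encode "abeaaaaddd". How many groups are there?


Input: abeaaaaddd
Scanning for consecutive runs:
  Group 1: 'a' x 1 (positions 0-0)
  Group 2: 'b' x 1 (positions 1-1)
  Group 3: 'e' x 1 (positions 2-2)
  Group 4: 'a' x 4 (positions 3-6)
  Group 5: 'd' x 3 (positions 7-9)
Total groups: 5

5


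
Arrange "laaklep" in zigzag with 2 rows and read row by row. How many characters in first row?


Zigzag "laaklep" into 2 rows:
Placing characters:
  'l' => row 0
  'a' => row 1
  'a' => row 0
  'k' => row 1
  'l' => row 0
  'e' => row 1
  'p' => row 0
Rows:
  Row 0: "lalp"
  Row 1: "ake"
First row length: 4

4


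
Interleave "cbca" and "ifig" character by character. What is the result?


Interleaving "cbca" and "ifig":
  Position 0: 'c' from first, 'i' from second => "ci"
  Position 1: 'b' from first, 'f' from second => "bf"
  Position 2: 'c' from first, 'i' from second => "ci"
  Position 3: 'a' from first, 'g' from second => "ag"
Result: cibfciag

cibfciag


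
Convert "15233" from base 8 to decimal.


Input: "15233" in base 8
Positional expansion:
  Digit '1' (value 1) x 8^4 = 4096
  Digit '5' (value 5) x 8^3 = 2560
  Digit '2' (value 2) x 8^2 = 128
  Digit '3' (value 3) x 8^1 = 24
  Digit '3' (value 3) x 8^0 = 3
Sum = 6811

6811


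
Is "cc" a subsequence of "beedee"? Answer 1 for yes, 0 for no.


Check if "cc" is a subsequence of "beedee"
Greedy scan:
  Position 0 ('b'): no match needed
  Position 1 ('e'): no match needed
  Position 2 ('e'): no match needed
  Position 3 ('d'): no match needed
  Position 4 ('e'): no match needed
  Position 5 ('e'): no match needed
Only matched 0/2 characters => not a subsequence

0


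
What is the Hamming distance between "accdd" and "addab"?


Comparing "accdd" and "addab" position by position:
  Position 0: 'a' vs 'a' => same
  Position 1: 'c' vs 'd' => differ
  Position 2: 'c' vs 'd' => differ
  Position 3: 'd' vs 'a' => differ
  Position 4: 'd' vs 'b' => differ
Total differences (Hamming distance): 4

4


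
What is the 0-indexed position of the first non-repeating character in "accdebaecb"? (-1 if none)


Input: accdebaecb
Character frequencies:
  'a': 2
  'b': 2
  'c': 3
  'd': 1
  'e': 2
Scanning left to right for freq == 1:
  Position 0 ('a'): freq=2, skip
  Position 1 ('c'): freq=3, skip
  Position 2 ('c'): freq=3, skip
  Position 3 ('d'): unique! => answer = 3

3


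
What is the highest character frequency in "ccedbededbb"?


Input: ccedbededbb
Character counts:
  'b': 3
  'c': 2
  'd': 3
  'e': 3
Maximum frequency: 3

3


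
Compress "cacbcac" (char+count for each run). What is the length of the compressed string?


Input: cacbcac
Runs:
  'c' x 1 => "c1"
  'a' x 1 => "a1"
  'c' x 1 => "c1"
  'b' x 1 => "b1"
  'c' x 1 => "c1"
  'a' x 1 => "a1"
  'c' x 1 => "c1"
Compressed: "c1a1c1b1c1a1c1"
Compressed length: 14

14


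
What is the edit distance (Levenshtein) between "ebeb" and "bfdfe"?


Computing edit distance: "ebeb" -> "bfdfe"
DP table:
           b    f    d    f    e
      0    1    2    3    4    5
  e   1    1    2    3    4    4
  b   2    1    2    3    4    5
  e   3    2    2    3    4    4
  b   4    3    3    3    4    5
Edit distance = dp[4][5] = 5

5


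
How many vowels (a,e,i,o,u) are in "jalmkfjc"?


Input: jalmkfjc
Checking each character:
  'j' at position 0: consonant
  'a' at position 1: vowel (running total: 1)
  'l' at position 2: consonant
  'm' at position 3: consonant
  'k' at position 4: consonant
  'f' at position 5: consonant
  'j' at position 6: consonant
  'c' at position 7: consonant
Total vowels: 1

1


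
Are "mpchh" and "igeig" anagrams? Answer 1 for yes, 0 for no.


Strings: "mpchh", "igeig"
Sorted first:  chhmp
Sorted second: eggii
Differ at position 0: 'c' vs 'e' => not anagrams

0


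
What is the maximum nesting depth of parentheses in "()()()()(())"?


Input: "()()()()(())"
Tracking depth:
  Position 0 '(': depth becomes 1
  Position 1 ')': depth becomes 0
  Position 2 '(': depth becomes 1
  Position 3 ')': depth becomes 0
  Position 4 '(': depth becomes 1
  Position 5 ')': depth becomes 0
  Position 6 '(': depth becomes 1
  Position 7 ')': depth becomes 0
  Position 8 '(': depth becomes 1
  Position 9 '(': depth becomes 2
  Position 10 ')': depth becomes 1
  Position 11 ')': depth becomes 0
Maximum depth reached: 2

2


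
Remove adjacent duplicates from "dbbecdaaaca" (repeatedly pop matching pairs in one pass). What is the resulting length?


Input: dbbecdaaaca
Stack-based adjacent duplicate removal:
  Read 'd': push. Stack: d
  Read 'b': push. Stack: db
  Read 'b': matches stack top 'b' => pop. Stack: d
  Read 'e': push. Stack: de
  Read 'c': push. Stack: dec
  Read 'd': push. Stack: decd
  Read 'a': push. Stack: decda
  Read 'a': matches stack top 'a' => pop. Stack: decd
  Read 'a': push. Stack: decda
  Read 'c': push. Stack: decdac
  Read 'a': push. Stack: decdaca
Final stack: "decdaca" (length 7)

7


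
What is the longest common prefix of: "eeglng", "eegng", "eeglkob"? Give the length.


Words: eeglng, eegng, eeglkob
  Position 0: all 'e' => match
  Position 1: all 'e' => match
  Position 2: all 'g' => match
  Position 3: ('l', 'n', 'l') => mismatch, stop
LCP = "eeg" (length 3)

3


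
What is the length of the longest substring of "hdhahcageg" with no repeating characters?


Input: "hdhahcageg"
Sliding window (track last position of each char):
  Position 0 ('h'): window [0,0] length 1 -- new best
  Position 1 ('d'): window [0,1] length 2 -- new best
  Position 2 ('h'): repeat (last at 0), move window start to 1
  Position 2 ('h'): window [1,2] length 2
  Position 3 ('a'): window [1,3] length 3 -- new best
  Position 4 ('h'): repeat (last at 2), move window start to 3
  Position 4 ('h'): window [3,4] length 2
  Position 5 ('c'): window [3,5] length 3
  Position 6 ('a'): repeat (last at 3), move window start to 4
  Position 6 ('a'): window [4,6] length 3
  Position 7 ('g'): window [4,7] length 4 -- new best
  Position 8 ('e'): window [4,8] length 5 -- new best
  Position 9 ('g'): repeat (last at 7), move window start to 8
  Position 9 ('g'): window [8,9] length 2
Longest substring with no repeats: "hcage" with length 5

5


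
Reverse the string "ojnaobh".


Input: ojnaobh
Reading characters right to left:
  Position 6: 'h'
  Position 5: 'b'
  Position 4: 'o'
  Position 3: 'a'
  Position 2: 'n'
  Position 1: 'j'
  Position 0: 'o'
Reversed: hboanjo

hboanjo


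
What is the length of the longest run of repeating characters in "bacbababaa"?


Input: "bacbababaa"
Scanning for longest run:
  Position 1 ('a'): new char, reset run to 1
  Position 2 ('c'): new char, reset run to 1
  Position 3 ('b'): new char, reset run to 1
  Position 4 ('a'): new char, reset run to 1
  Position 5 ('b'): new char, reset run to 1
  Position 6 ('a'): new char, reset run to 1
  Position 7 ('b'): new char, reset run to 1
  Position 8 ('a'): new char, reset run to 1
  Position 9 ('a'): continues run of 'a', length=2
Longest run: 'a' with length 2

2


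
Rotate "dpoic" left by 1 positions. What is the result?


Input: "dpoic", rotate left by 1
First 1 characters: "d"
Remaining characters: "poic"
Concatenate remaining + first: "poic" + "d" = "poicd"

poicd


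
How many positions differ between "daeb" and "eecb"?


Comparing "daeb" and "eecb" position by position:
  Position 0: 'd' vs 'e' => DIFFER
  Position 1: 'a' vs 'e' => DIFFER
  Position 2: 'e' vs 'c' => DIFFER
  Position 3: 'b' vs 'b' => same
Positions that differ: 3

3


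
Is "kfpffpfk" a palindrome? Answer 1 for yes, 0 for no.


Input: kfpffpfk
Reversed: kfpffpfk
  Compare pos 0 ('k') with pos 7 ('k'): match
  Compare pos 1 ('f') with pos 6 ('f'): match
  Compare pos 2 ('p') with pos 5 ('p'): match
  Compare pos 3 ('f') with pos 4 ('f'): match
Result: palindrome

1


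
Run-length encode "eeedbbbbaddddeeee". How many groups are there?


Input: eeedbbbbaddddeeee
Scanning for consecutive runs:
  Group 1: 'e' x 3 (positions 0-2)
  Group 2: 'd' x 1 (positions 3-3)
  Group 3: 'b' x 4 (positions 4-7)
  Group 4: 'a' x 1 (positions 8-8)
  Group 5: 'd' x 4 (positions 9-12)
  Group 6: 'e' x 4 (positions 13-16)
Total groups: 6

6


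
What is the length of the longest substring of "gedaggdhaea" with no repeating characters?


Input: "gedaggdhaea"
Sliding window (track last position of each char):
  Position 0 ('g'): window [0,0] length 1 -- new best
  Position 1 ('e'): window [0,1] length 2 -- new best
  Position 2 ('d'): window [0,2] length 3 -- new best
  Position 3 ('a'): window [0,3] length 4 -- new best
  Position 4 ('g'): repeat (last at 0), move window start to 1
  Position 4 ('g'): window [1,4] length 4
  Position 5 ('g'): repeat (last at 4), move window start to 5
  Position 5 ('g'): window [5,5] length 1
  Position 6 ('d'): window [5,6] length 2
  Position 7 ('h'): window [5,7] length 3
  Position 8 ('a'): window [5,8] length 4
  Position 9 ('e'): window [5,9] length 5 -- new best
  Position 10 ('a'): repeat (last at 8), move window start to 9
  Position 10 ('a'): window [9,10] length 2
Longest substring with no repeats: "gdhae" with length 5

5


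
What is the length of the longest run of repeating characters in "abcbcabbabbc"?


Input: "abcbcabbabbc"
Scanning for longest run:
  Position 1 ('b'): new char, reset run to 1
  Position 2 ('c'): new char, reset run to 1
  Position 3 ('b'): new char, reset run to 1
  Position 4 ('c'): new char, reset run to 1
  Position 5 ('a'): new char, reset run to 1
  Position 6 ('b'): new char, reset run to 1
  Position 7 ('b'): continues run of 'b', length=2
  Position 8 ('a'): new char, reset run to 1
  Position 9 ('b'): new char, reset run to 1
  Position 10 ('b'): continues run of 'b', length=2
  Position 11 ('c'): new char, reset run to 1
Longest run: 'b' with length 2

2


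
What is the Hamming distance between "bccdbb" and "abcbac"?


Comparing "bccdbb" and "abcbac" position by position:
  Position 0: 'b' vs 'a' => differ
  Position 1: 'c' vs 'b' => differ
  Position 2: 'c' vs 'c' => same
  Position 3: 'd' vs 'b' => differ
  Position 4: 'b' vs 'a' => differ
  Position 5: 'b' vs 'c' => differ
Total differences (Hamming distance): 5

5


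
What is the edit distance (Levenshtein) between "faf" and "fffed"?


Computing edit distance: "faf" -> "fffed"
DP table:
           f    f    f    e    d
      0    1    2    3    4    5
  f   1    0    1    2    3    4
  a   2    1    1    2    3    4
  f   3    2    1    1    2    3
Edit distance = dp[3][5] = 3

3


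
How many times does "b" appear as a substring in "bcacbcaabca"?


Searching for "b" in "bcacbcaabca"
Scanning each position:
  Position 0: "b" => MATCH
  Position 1: "c" => no
  Position 2: "a" => no
  Position 3: "c" => no
  Position 4: "b" => MATCH
  Position 5: "c" => no
  Position 6: "a" => no
  Position 7: "a" => no
  Position 8: "b" => MATCH
  Position 9: "c" => no
  Position 10: "a" => no
Total occurrences: 3

3


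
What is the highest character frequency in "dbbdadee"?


Input: dbbdadee
Character counts:
  'a': 1
  'b': 2
  'd': 3
  'e': 2
Maximum frequency: 3

3


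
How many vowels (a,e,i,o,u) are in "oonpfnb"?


Input: oonpfnb
Checking each character:
  'o' at position 0: vowel (running total: 1)
  'o' at position 1: vowel (running total: 2)
  'n' at position 2: consonant
  'p' at position 3: consonant
  'f' at position 4: consonant
  'n' at position 5: consonant
  'b' at position 6: consonant
Total vowels: 2

2


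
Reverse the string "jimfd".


Input: jimfd
Reading characters right to left:
  Position 4: 'd'
  Position 3: 'f'
  Position 2: 'm'
  Position 1: 'i'
  Position 0: 'j'
Reversed: dfmij

dfmij


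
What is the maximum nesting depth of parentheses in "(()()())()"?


Input: "(()()())()"
Tracking depth:
  Position 0 '(': depth becomes 1
  Position 1 '(': depth becomes 2
  Position 2 ')': depth becomes 1
  Position 3 '(': depth becomes 2
  Position 4 ')': depth becomes 1
  Position 5 '(': depth becomes 2
  Position 6 ')': depth becomes 1
  Position 7 ')': depth becomes 0
  Position 8 '(': depth becomes 1
  Position 9 ')': depth becomes 0
Maximum depth reached: 2

2


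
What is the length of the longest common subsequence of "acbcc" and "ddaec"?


LCS of "acbcc" and "ddaec"
DP table:
           d    d    a    e    c
      0    0    0    0    0    0
  a   0    0    0    1    1    1
  c   0    0    0    1    1    2
  b   0    0    0    1    1    2
  c   0    0    0    1    1    2
  c   0    0    0    1    1    2
LCS length = dp[5][5] = 2

2


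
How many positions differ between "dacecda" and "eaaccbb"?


Comparing "dacecda" and "eaaccbb" position by position:
  Position 0: 'd' vs 'e' => DIFFER
  Position 1: 'a' vs 'a' => same
  Position 2: 'c' vs 'a' => DIFFER
  Position 3: 'e' vs 'c' => DIFFER
  Position 4: 'c' vs 'c' => same
  Position 5: 'd' vs 'b' => DIFFER
  Position 6: 'a' vs 'b' => DIFFER
Positions that differ: 5

5


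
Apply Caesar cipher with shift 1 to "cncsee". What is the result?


Caesar cipher: shift "cncsee" by 1
  'c' (pos 2) + 1 = pos 3 = 'd'
  'n' (pos 13) + 1 = pos 14 = 'o'
  'c' (pos 2) + 1 = pos 3 = 'd'
  's' (pos 18) + 1 = pos 19 = 't'
  'e' (pos 4) + 1 = pos 5 = 'f'
  'e' (pos 4) + 1 = pos 5 = 'f'
Result: dodtff

dodtff


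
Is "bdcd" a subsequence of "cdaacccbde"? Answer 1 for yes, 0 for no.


Check if "bdcd" is a subsequence of "cdaacccbde"
Greedy scan:
  Position 0 ('c'): no match needed
  Position 1 ('d'): no match needed
  Position 2 ('a'): no match needed
  Position 3 ('a'): no match needed
  Position 4 ('c'): no match needed
  Position 5 ('c'): no match needed
  Position 6 ('c'): no match needed
  Position 7 ('b'): matches sub[0] = 'b'
  Position 8 ('d'): matches sub[1] = 'd'
  Position 9 ('e'): no match needed
Only matched 2/4 characters => not a subsequence

0


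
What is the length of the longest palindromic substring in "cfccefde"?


Input: "cfccefde"
Checking substrings for palindromes:
  [0:3] "cfc" (len 3) => palindrome
  [2:4] "cc" (len 2) => palindrome
Longest palindromic substring: "cfc" with length 3

3


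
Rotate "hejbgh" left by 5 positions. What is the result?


Input: "hejbgh", rotate left by 5
First 5 characters: "hejbg"
Remaining characters: "h"
Concatenate remaining + first: "h" + "hejbg" = "hhejbg"

hhejbg


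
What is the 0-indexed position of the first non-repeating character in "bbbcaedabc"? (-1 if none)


Input: bbbcaedabc
Character frequencies:
  'a': 2
  'b': 4
  'c': 2
  'd': 1
  'e': 1
Scanning left to right for freq == 1:
  Position 0 ('b'): freq=4, skip
  Position 1 ('b'): freq=4, skip
  Position 2 ('b'): freq=4, skip
  Position 3 ('c'): freq=2, skip
  Position 4 ('a'): freq=2, skip
  Position 5 ('e'): unique! => answer = 5

5


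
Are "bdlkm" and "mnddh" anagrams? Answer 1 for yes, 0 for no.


Strings: "bdlkm", "mnddh"
Sorted first:  bdklm
Sorted second: ddhmn
Differ at position 0: 'b' vs 'd' => not anagrams

0


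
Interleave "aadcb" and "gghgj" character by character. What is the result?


Interleaving "aadcb" and "gghgj":
  Position 0: 'a' from first, 'g' from second => "ag"
  Position 1: 'a' from first, 'g' from second => "ag"
  Position 2: 'd' from first, 'h' from second => "dh"
  Position 3: 'c' from first, 'g' from second => "cg"
  Position 4: 'b' from first, 'j' from second => "bj"
Result: agagdhcgbj

agagdhcgbj


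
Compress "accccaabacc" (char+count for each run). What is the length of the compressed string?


Input: accccaabacc
Runs:
  'a' x 1 => "a1"
  'c' x 4 => "c4"
  'a' x 2 => "a2"
  'b' x 1 => "b1"
  'a' x 1 => "a1"
  'c' x 2 => "c2"
Compressed: "a1c4a2b1a1c2"
Compressed length: 12

12


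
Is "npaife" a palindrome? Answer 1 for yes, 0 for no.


Input: npaife
Reversed: efiapn
  Compare pos 0 ('n') with pos 5 ('e'): MISMATCH
  Compare pos 1 ('p') with pos 4 ('f'): MISMATCH
  Compare pos 2 ('a') with pos 3 ('i'): MISMATCH
Result: not a palindrome

0


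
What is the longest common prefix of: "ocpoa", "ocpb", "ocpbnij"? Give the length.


Words: ocpoa, ocpb, ocpbnij
  Position 0: all 'o' => match
  Position 1: all 'c' => match
  Position 2: all 'p' => match
  Position 3: ('o', 'b', 'b') => mismatch, stop
LCP = "ocp" (length 3)

3


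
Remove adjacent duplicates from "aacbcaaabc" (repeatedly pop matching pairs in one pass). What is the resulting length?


Input: aacbcaaabc
Stack-based adjacent duplicate removal:
  Read 'a': push. Stack: a
  Read 'a': matches stack top 'a' => pop. Stack: (empty)
  Read 'c': push. Stack: c
  Read 'b': push. Stack: cb
  Read 'c': push. Stack: cbc
  Read 'a': push. Stack: cbca
  Read 'a': matches stack top 'a' => pop. Stack: cbc
  Read 'a': push. Stack: cbca
  Read 'b': push. Stack: cbcab
  Read 'c': push. Stack: cbcabc
Final stack: "cbcabc" (length 6)

6


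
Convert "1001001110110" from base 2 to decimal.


Input: "1001001110110" in base 2
Positional expansion:
  Digit '1' (value 1) x 2^12 = 4096
  Digit '0' (value 0) x 2^11 = 0
  Digit '0' (value 0) x 2^10 = 0
  Digit '1' (value 1) x 2^9 = 512
  Digit '0' (value 0) x 2^8 = 0
  Digit '0' (value 0) x 2^7 = 0
  Digit '1' (value 1) x 2^6 = 64
  Digit '1' (value 1) x 2^5 = 32
  Digit '1' (value 1) x 2^4 = 16
  Digit '0' (value 0) x 2^3 = 0
  Digit '1' (value 1) x 2^2 = 4
  Digit '1' (value 1) x 2^1 = 2
  Digit '0' (value 0) x 2^0 = 0
Sum = 4726

4726


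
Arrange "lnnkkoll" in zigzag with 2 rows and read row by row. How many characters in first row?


Zigzag "lnnkkoll" into 2 rows:
Placing characters:
  'l' => row 0
  'n' => row 1
  'n' => row 0
  'k' => row 1
  'k' => row 0
  'o' => row 1
  'l' => row 0
  'l' => row 1
Rows:
  Row 0: "lnkl"
  Row 1: "nkol"
First row length: 4

4


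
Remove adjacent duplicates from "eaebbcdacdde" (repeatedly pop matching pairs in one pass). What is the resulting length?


Input: eaebbcdacdde
Stack-based adjacent duplicate removal:
  Read 'e': push. Stack: e
  Read 'a': push. Stack: ea
  Read 'e': push. Stack: eae
  Read 'b': push. Stack: eaeb
  Read 'b': matches stack top 'b' => pop. Stack: eae
  Read 'c': push. Stack: eaec
  Read 'd': push. Stack: eaecd
  Read 'a': push. Stack: eaecda
  Read 'c': push. Stack: eaecdac
  Read 'd': push. Stack: eaecdacd
  Read 'd': matches stack top 'd' => pop. Stack: eaecdac
  Read 'e': push. Stack: eaecdace
Final stack: "eaecdace" (length 8)

8


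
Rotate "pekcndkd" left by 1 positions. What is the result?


Input: "pekcndkd", rotate left by 1
First 1 characters: "p"
Remaining characters: "ekcndkd"
Concatenate remaining + first: "ekcndkd" + "p" = "ekcndkdp"

ekcndkdp


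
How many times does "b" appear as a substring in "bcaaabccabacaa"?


Searching for "b" in "bcaaabccabacaa"
Scanning each position:
  Position 0: "b" => MATCH
  Position 1: "c" => no
  Position 2: "a" => no
  Position 3: "a" => no
  Position 4: "a" => no
  Position 5: "b" => MATCH
  Position 6: "c" => no
  Position 7: "c" => no
  Position 8: "a" => no
  Position 9: "b" => MATCH
  Position 10: "a" => no
  Position 11: "c" => no
  Position 12: "a" => no
  Position 13: "a" => no
Total occurrences: 3

3


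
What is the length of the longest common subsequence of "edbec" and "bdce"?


LCS of "edbec" and "bdce"
DP table:
           b    d    c    e
      0    0    0    0    0
  e   0    0    0    0    1
  d   0    0    1    1    1
  b   0    1    1    1    1
  e   0    1    1    1    2
  c   0    1    1    2    2
LCS length = dp[5][4] = 2

2


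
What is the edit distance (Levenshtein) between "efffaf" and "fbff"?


Computing edit distance: "efffaf" -> "fbff"
DP table:
           f    b    f    f
      0    1    2    3    4
  e   1    1    2    3    4
  f   2    1    2    2    3
  f   3    2    2    2    2
  f   4    3    3    2    2
  a   5    4    4    3    3
  f   6    5    5    4    3
Edit distance = dp[6][4] = 3

3


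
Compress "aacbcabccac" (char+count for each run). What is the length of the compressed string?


Input: aacbcabccac
Runs:
  'a' x 2 => "a2"
  'c' x 1 => "c1"
  'b' x 1 => "b1"
  'c' x 1 => "c1"
  'a' x 1 => "a1"
  'b' x 1 => "b1"
  'c' x 2 => "c2"
  'a' x 1 => "a1"
  'c' x 1 => "c1"
Compressed: "a2c1b1c1a1b1c2a1c1"
Compressed length: 18

18


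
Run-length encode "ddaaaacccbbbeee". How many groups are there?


Input: ddaaaacccbbbeee
Scanning for consecutive runs:
  Group 1: 'd' x 2 (positions 0-1)
  Group 2: 'a' x 4 (positions 2-5)
  Group 3: 'c' x 3 (positions 6-8)
  Group 4: 'b' x 3 (positions 9-11)
  Group 5: 'e' x 3 (positions 12-14)
Total groups: 5

5


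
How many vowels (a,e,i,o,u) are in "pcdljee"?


Input: pcdljee
Checking each character:
  'p' at position 0: consonant
  'c' at position 1: consonant
  'd' at position 2: consonant
  'l' at position 3: consonant
  'j' at position 4: consonant
  'e' at position 5: vowel (running total: 1)
  'e' at position 6: vowel (running total: 2)
Total vowels: 2

2


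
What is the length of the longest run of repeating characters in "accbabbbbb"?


Input: "accbabbbbb"
Scanning for longest run:
  Position 1 ('c'): new char, reset run to 1
  Position 2 ('c'): continues run of 'c', length=2
  Position 3 ('b'): new char, reset run to 1
  Position 4 ('a'): new char, reset run to 1
  Position 5 ('b'): new char, reset run to 1
  Position 6 ('b'): continues run of 'b', length=2
  Position 7 ('b'): continues run of 'b', length=3
  Position 8 ('b'): continues run of 'b', length=4
  Position 9 ('b'): continues run of 'b', length=5
Longest run: 'b' with length 5

5


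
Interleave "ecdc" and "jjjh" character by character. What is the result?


Interleaving "ecdc" and "jjjh":
  Position 0: 'e' from first, 'j' from second => "ej"
  Position 1: 'c' from first, 'j' from second => "cj"
  Position 2: 'd' from first, 'j' from second => "dj"
  Position 3: 'c' from first, 'h' from second => "ch"
Result: ejcjdjch

ejcjdjch


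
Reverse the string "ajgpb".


Input: ajgpb
Reading characters right to left:
  Position 4: 'b'
  Position 3: 'p'
  Position 2: 'g'
  Position 1: 'j'
  Position 0: 'a'
Reversed: bpgja

bpgja


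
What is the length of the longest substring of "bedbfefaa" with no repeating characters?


Input: "bedbfefaa"
Sliding window (track last position of each char):
  Position 0 ('b'): window [0,0] length 1 -- new best
  Position 1 ('e'): window [0,1] length 2 -- new best
  Position 2 ('d'): window [0,2] length 3 -- new best
  Position 3 ('b'): repeat (last at 0), move window start to 1
  Position 3 ('b'): window [1,3] length 3
  Position 4 ('f'): window [1,4] length 4 -- new best
  Position 5 ('e'): repeat (last at 1), move window start to 2
  Position 5 ('e'): window [2,5] length 4
  Position 6 ('f'): repeat (last at 4), move window start to 5
  Position 6 ('f'): window [5,6] length 2
  Position 7 ('a'): window [5,7] length 3
  Position 8 ('a'): repeat (last at 7), move window start to 8
  Position 8 ('a'): window [8,8] length 1
Longest substring with no repeats: "edbf" with length 4

4


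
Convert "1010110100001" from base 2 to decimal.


Input: "1010110100001" in base 2
Positional expansion:
  Digit '1' (value 1) x 2^12 = 4096
  Digit '0' (value 0) x 2^11 = 0
  Digit '1' (value 1) x 2^10 = 1024
  Digit '0' (value 0) x 2^9 = 0
  Digit '1' (value 1) x 2^8 = 256
  Digit '1' (value 1) x 2^7 = 128
  Digit '0' (value 0) x 2^6 = 0
  Digit '1' (value 1) x 2^5 = 32
  Digit '0' (value 0) x 2^4 = 0
  Digit '0' (value 0) x 2^3 = 0
  Digit '0' (value 0) x 2^2 = 0
  Digit '0' (value 0) x 2^1 = 0
  Digit '1' (value 1) x 2^0 = 1
Sum = 5537

5537


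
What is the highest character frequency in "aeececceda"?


Input: aeececceda
Character counts:
  'a': 2
  'c': 3
  'd': 1
  'e': 4
Maximum frequency: 4

4


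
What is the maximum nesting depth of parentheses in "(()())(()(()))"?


Input: "(()())(()(()))"
Tracking depth:
  Position 0 '(': depth becomes 1
  Position 1 '(': depth becomes 2
  Position 2 ')': depth becomes 1
  Position 3 '(': depth becomes 2
  Position 4 ')': depth becomes 1
  Position 5 ')': depth becomes 0
  Position 6 '(': depth becomes 1
  Position 7 '(': depth becomes 2
  Position 8 ')': depth becomes 1
  Position 9 '(': depth becomes 2
  Position 10 '(': depth becomes 3
  Position 11 ')': depth becomes 2
  Position 12 ')': depth becomes 1
  Position 13 ')': depth becomes 0
Maximum depth reached: 3

3


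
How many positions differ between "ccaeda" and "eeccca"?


Comparing "ccaeda" and "eeccca" position by position:
  Position 0: 'c' vs 'e' => DIFFER
  Position 1: 'c' vs 'e' => DIFFER
  Position 2: 'a' vs 'c' => DIFFER
  Position 3: 'e' vs 'c' => DIFFER
  Position 4: 'd' vs 'c' => DIFFER
  Position 5: 'a' vs 'a' => same
Positions that differ: 5

5


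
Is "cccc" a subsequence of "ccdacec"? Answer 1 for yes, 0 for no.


Check if "cccc" is a subsequence of "ccdacec"
Greedy scan:
  Position 0 ('c'): matches sub[0] = 'c'
  Position 1 ('c'): matches sub[1] = 'c'
  Position 2 ('d'): no match needed
  Position 3 ('a'): no match needed
  Position 4 ('c'): matches sub[2] = 'c'
  Position 5 ('e'): no match needed
  Position 6 ('c'): matches sub[3] = 'c'
All 4 characters matched => is a subsequence

1


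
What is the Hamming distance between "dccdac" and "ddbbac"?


Comparing "dccdac" and "ddbbac" position by position:
  Position 0: 'd' vs 'd' => same
  Position 1: 'c' vs 'd' => differ
  Position 2: 'c' vs 'b' => differ
  Position 3: 'd' vs 'b' => differ
  Position 4: 'a' vs 'a' => same
  Position 5: 'c' vs 'c' => same
Total differences (Hamming distance): 3

3


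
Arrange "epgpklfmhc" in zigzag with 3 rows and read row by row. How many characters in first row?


Zigzag "epgpklfmhc" into 3 rows:
Placing characters:
  'e' => row 0
  'p' => row 1
  'g' => row 2
  'p' => row 1
  'k' => row 0
  'l' => row 1
  'f' => row 2
  'm' => row 1
  'h' => row 0
  'c' => row 1
Rows:
  Row 0: "ekh"
  Row 1: "pplmc"
  Row 2: "gf"
First row length: 3

3


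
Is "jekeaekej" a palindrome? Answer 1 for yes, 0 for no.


Input: jekeaekej
Reversed: jekeaekej
  Compare pos 0 ('j') with pos 8 ('j'): match
  Compare pos 1 ('e') with pos 7 ('e'): match
  Compare pos 2 ('k') with pos 6 ('k'): match
  Compare pos 3 ('e') with pos 5 ('e'): match
Result: palindrome

1


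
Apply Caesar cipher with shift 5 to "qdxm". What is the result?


Caesar cipher: shift "qdxm" by 5
  'q' (pos 16) + 5 = pos 21 = 'v'
  'd' (pos 3) + 5 = pos 8 = 'i'
  'x' (pos 23) + 5 = pos 2 = 'c'
  'm' (pos 12) + 5 = pos 17 = 'r'
Result: vicr

vicr


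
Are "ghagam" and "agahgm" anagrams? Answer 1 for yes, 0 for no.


Strings: "ghagam", "agahgm"
Sorted first:  aagghm
Sorted second: aagghm
Sorted forms match => anagrams

1


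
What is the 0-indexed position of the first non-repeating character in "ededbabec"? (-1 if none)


Input: ededbabec
Character frequencies:
  'a': 1
  'b': 2
  'c': 1
  'd': 2
  'e': 3
Scanning left to right for freq == 1:
  Position 0 ('e'): freq=3, skip
  Position 1 ('d'): freq=2, skip
  Position 2 ('e'): freq=3, skip
  Position 3 ('d'): freq=2, skip
  Position 4 ('b'): freq=2, skip
  Position 5 ('a'): unique! => answer = 5

5


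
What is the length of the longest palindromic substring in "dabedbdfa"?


Input: "dabedbdfa"
Checking substrings for palindromes:
  [4:7] "dbd" (len 3) => palindrome
Longest palindromic substring: "dbd" with length 3

3


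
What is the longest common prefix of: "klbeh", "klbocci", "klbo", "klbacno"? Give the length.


Words: klbeh, klbocci, klbo, klbacno
  Position 0: all 'k' => match
  Position 1: all 'l' => match
  Position 2: all 'b' => match
  Position 3: ('e', 'o', 'o', 'a') => mismatch, stop
LCP = "klb" (length 3)

3


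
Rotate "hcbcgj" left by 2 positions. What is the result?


Input: "hcbcgj", rotate left by 2
First 2 characters: "hc"
Remaining characters: "bcgj"
Concatenate remaining + first: "bcgj" + "hc" = "bcgjhc"

bcgjhc


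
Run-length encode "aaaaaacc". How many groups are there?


Input: aaaaaacc
Scanning for consecutive runs:
  Group 1: 'a' x 6 (positions 0-5)
  Group 2: 'c' x 2 (positions 6-7)
Total groups: 2

2


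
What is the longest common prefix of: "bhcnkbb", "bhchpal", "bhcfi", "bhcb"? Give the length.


Words: bhcnkbb, bhchpal, bhcfi, bhcb
  Position 0: all 'b' => match
  Position 1: all 'h' => match
  Position 2: all 'c' => match
  Position 3: ('n', 'h', 'f', 'b') => mismatch, stop
LCP = "bhc" (length 3)

3


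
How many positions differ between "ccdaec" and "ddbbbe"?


Comparing "ccdaec" and "ddbbbe" position by position:
  Position 0: 'c' vs 'd' => DIFFER
  Position 1: 'c' vs 'd' => DIFFER
  Position 2: 'd' vs 'b' => DIFFER
  Position 3: 'a' vs 'b' => DIFFER
  Position 4: 'e' vs 'b' => DIFFER
  Position 5: 'c' vs 'e' => DIFFER
Positions that differ: 6

6


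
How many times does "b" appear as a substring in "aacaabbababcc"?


Searching for "b" in "aacaabbababcc"
Scanning each position:
  Position 0: "a" => no
  Position 1: "a" => no
  Position 2: "c" => no
  Position 3: "a" => no
  Position 4: "a" => no
  Position 5: "b" => MATCH
  Position 6: "b" => MATCH
  Position 7: "a" => no
  Position 8: "b" => MATCH
  Position 9: "a" => no
  Position 10: "b" => MATCH
  Position 11: "c" => no
  Position 12: "c" => no
Total occurrences: 4

4


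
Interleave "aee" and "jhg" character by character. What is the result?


Interleaving "aee" and "jhg":
  Position 0: 'a' from first, 'j' from second => "aj"
  Position 1: 'e' from first, 'h' from second => "eh"
  Position 2: 'e' from first, 'g' from second => "eg"
Result: ajeheg

ajeheg


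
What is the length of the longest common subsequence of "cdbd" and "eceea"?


LCS of "cdbd" and "eceea"
DP table:
           e    c    e    e    a
      0    0    0    0    0    0
  c   0    0    1    1    1    1
  d   0    0    1    1    1    1
  b   0    0    1    1    1    1
  d   0    0    1    1    1    1
LCS length = dp[4][5] = 1

1


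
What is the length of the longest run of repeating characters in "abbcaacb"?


Input: "abbcaacb"
Scanning for longest run:
  Position 1 ('b'): new char, reset run to 1
  Position 2 ('b'): continues run of 'b', length=2
  Position 3 ('c'): new char, reset run to 1
  Position 4 ('a'): new char, reset run to 1
  Position 5 ('a'): continues run of 'a', length=2
  Position 6 ('c'): new char, reset run to 1
  Position 7 ('b'): new char, reset run to 1
Longest run: 'b' with length 2

2
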